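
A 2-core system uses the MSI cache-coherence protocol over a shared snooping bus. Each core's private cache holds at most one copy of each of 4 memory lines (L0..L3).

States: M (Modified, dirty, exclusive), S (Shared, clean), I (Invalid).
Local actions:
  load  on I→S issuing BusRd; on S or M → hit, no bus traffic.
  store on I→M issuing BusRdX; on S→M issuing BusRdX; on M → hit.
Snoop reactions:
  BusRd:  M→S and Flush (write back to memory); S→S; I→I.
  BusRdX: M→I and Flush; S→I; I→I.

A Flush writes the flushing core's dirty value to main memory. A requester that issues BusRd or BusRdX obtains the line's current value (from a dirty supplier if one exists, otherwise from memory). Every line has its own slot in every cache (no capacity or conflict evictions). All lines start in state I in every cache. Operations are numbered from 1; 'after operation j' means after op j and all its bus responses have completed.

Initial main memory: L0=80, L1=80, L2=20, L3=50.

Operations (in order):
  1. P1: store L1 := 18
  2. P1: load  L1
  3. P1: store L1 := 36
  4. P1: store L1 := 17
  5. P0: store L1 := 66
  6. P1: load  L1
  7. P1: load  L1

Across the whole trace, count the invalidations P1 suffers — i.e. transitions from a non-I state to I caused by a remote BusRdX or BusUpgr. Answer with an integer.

  op1 P1: store L1 := 18 → I/M on L1; bus BusRdX; mem=80
  op2 P1: load  L1 → I/M on L1; bus (none); mem=80
  op3 P1: store L1 := 36 → I/M on L1; bus (none); mem=80
  op4 P1: store L1 := 17 → I/M on L1; bus (none); mem=80
  op5 P0: store L1 := 66 → M/I on L1; bus BusRdX Flush; mem=17
  op6 P1: load  L1 → S/S on L1; bus BusRd Flush; mem=66
  op7 P1: load  L1 → S/S on L1; bus (none); mem=66

invalidations = 1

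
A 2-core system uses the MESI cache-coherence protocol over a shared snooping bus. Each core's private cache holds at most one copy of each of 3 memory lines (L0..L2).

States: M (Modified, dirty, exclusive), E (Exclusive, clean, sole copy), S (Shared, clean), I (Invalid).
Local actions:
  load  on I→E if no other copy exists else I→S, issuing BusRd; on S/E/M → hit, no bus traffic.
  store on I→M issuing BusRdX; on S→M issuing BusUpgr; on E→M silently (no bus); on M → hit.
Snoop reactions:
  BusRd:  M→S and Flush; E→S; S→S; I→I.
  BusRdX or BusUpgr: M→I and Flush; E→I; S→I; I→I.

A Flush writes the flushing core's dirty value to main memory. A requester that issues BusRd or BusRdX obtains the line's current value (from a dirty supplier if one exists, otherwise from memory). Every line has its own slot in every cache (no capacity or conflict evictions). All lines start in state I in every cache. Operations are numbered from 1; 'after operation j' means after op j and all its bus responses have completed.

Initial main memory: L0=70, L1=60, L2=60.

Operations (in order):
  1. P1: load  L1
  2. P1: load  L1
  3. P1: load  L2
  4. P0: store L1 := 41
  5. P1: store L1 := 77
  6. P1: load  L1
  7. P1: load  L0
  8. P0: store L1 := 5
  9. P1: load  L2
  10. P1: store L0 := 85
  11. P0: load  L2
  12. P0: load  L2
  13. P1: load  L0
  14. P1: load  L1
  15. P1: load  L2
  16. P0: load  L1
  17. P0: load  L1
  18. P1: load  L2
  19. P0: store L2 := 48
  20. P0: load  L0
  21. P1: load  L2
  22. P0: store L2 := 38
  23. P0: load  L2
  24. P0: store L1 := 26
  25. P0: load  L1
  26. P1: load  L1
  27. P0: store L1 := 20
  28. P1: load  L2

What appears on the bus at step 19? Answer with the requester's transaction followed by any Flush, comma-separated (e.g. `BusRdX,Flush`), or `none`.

1. P1: load  L1  bus=[BusRd]  L1: P0=I P1=E  mem[L1]=60
2. P1: load  L1  bus=[-]  L1: P0=I P1=E  mem[L1]=60
3. P1: load  L2  bus=[BusRd]  L2: P0=I P1=E  mem[L2]=60
4. P0: store L1 := 41  bus=[BusRdX]  L1: P0=M P1=I  mem[L1]=60
5. P1: store L1 := 77  bus=[BusRdX,Flush]  L1: P0=I P1=M  mem[L1]=41
6. P1: load  L1  bus=[-]  L1: P0=I P1=M  mem[L1]=41
7. P1: load  L0  bus=[BusRd]  L0: P0=I P1=E  mem[L0]=70
8. P0: store L1 := 5  bus=[BusRdX,Flush]  L1: P0=M P1=I  mem[L1]=77
9. P1: load  L2  bus=[-]  L2: P0=I P1=E  mem[L2]=60
10. P1: store L0 := 85  bus=[-]  L0: P0=I P1=M  mem[L0]=70
11. P0: load  L2  bus=[BusRd]  L2: P0=S P1=S  mem[L2]=60
12. P0: load  L2  bus=[-]  L2: P0=S P1=S  mem[L2]=60
13. P1: load  L0  bus=[-]  L0: P0=I P1=M  mem[L0]=70
14. P1: load  L1  bus=[BusRd,Flush]  L1: P0=S P1=S  mem[L1]=5
15. P1: load  L2  bus=[-]  L2: P0=S P1=S  mem[L2]=60
16. P0: load  L1  bus=[-]  L1: P0=S P1=S  mem[L1]=5
17. P0: load  L1  bus=[-]  L1: P0=S P1=S  mem[L1]=5
18. P1: load  L2  bus=[-]  L2: P0=S P1=S  mem[L2]=60
19. P0: store L2 := 48  bus=[BusUpgr]  L2: P0=M P1=I  mem[L2]=60
20. P0: load  L0  bus=[BusRd,Flush]  L0: P0=S P1=S  mem[L0]=85
21. P1: load  L2  bus=[BusRd,Flush]  L2: P0=S P1=S  mem[L2]=48
22. P0: store L2 := 38  bus=[BusUpgr]  L2: P0=M P1=I  mem[L2]=48
23. P0: load  L2  bus=[-]  L2: P0=M P1=I  mem[L2]=48
24. P0: store L1 := 26  bus=[BusUpgr]  L1: P0=M P1=I  mem[L1]=5
25. P0: load  L1  bus=[-]  L1: P0=M P1=I  mem[L1]=5
26. P1: load  L1  bus=[BusRd,Flush]  L1: P0=S P1=S  mem[L1]=26
27. P0: store L1 := 20  bus=[BusUpgr]  L1: P0=M P1=I  mem[L1]=26
28. P1: load  L2  bus=[BusRd,Flush]  L2: P0=S P1=S  mem[L2]=38

bus = BusUpgr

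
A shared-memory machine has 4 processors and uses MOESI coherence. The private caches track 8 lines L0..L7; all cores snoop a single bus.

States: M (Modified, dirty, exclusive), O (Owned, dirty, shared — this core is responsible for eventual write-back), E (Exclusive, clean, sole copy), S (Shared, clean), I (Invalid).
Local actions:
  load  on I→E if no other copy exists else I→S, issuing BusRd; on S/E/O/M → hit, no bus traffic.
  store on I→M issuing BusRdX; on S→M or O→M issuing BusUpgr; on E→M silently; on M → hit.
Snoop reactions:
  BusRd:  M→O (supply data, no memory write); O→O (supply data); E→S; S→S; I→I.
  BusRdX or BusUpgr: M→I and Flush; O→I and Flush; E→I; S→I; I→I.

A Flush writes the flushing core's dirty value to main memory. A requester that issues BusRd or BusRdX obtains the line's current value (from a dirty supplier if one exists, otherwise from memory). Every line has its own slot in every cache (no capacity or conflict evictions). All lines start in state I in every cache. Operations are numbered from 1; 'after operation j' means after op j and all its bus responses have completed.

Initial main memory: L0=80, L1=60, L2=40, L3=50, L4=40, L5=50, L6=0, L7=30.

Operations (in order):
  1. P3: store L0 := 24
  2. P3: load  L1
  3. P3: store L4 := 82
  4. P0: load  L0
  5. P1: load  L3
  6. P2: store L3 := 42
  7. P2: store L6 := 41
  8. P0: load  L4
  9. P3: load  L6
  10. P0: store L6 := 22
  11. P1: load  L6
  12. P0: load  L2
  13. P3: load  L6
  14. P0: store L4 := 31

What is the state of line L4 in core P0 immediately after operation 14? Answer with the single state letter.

state = M

[1] P3: store L0 := 24 | P0:I, P1:I, P2:I, P3:M(24) | bus: BusRdX
[2] P3: load  L1 | P0:I, P1:I, P2:I, P3:E(60) | bus: BusRd
[3] P3: store L4 := 82 | P0:I, P1:I, P2:I, P3:M(82) | bus: BusRdX
[4] P0: load  L0 | P0:S(24), P1:I, P2:I, P3:O(24) | bus: BusRd
[5] P1: load  L3 | P0:I, P1:E(50), P2:I, P3:I | bus: BusRd
[6] P2: store L3 := 42 | P0:I, P1:I, P2:M(42), P3:I | bus: BusRdX
[7] P2: store L6 := 41 | P0:I, P1:I, P2:M(41), P3:I | bus: BusRdX
[8] P0: load  L4 | P0:S(82), P1:I, P2:I, P3:O(82) | bus: BusRd
[9] P3: load  L6 | P0:I, P1:I, P2:O(41), P3:S(41) | bus: BusRd
[10] P0: store L6 := 22 | P0:M(22), P1:I, P2:I, P3:I | bus: BusRdX,Flush
[11] P1: load  L6 | P0:O(22), P1:S(22), P2:I, P3:I | bus: BusRd
[12] P0: load  L2 | P0:E(40), P1:I, P2:I, P3:I | bus: BusRd
[13] P3: load  L6 | P0:O(22), P1:S(22), P2:I, P3:S(22) | bus: BusRd
[14] P0: store L4 := 31 | P0:M(31), P1:I, P2:I, P3:I | bus: BusUpgr,Flush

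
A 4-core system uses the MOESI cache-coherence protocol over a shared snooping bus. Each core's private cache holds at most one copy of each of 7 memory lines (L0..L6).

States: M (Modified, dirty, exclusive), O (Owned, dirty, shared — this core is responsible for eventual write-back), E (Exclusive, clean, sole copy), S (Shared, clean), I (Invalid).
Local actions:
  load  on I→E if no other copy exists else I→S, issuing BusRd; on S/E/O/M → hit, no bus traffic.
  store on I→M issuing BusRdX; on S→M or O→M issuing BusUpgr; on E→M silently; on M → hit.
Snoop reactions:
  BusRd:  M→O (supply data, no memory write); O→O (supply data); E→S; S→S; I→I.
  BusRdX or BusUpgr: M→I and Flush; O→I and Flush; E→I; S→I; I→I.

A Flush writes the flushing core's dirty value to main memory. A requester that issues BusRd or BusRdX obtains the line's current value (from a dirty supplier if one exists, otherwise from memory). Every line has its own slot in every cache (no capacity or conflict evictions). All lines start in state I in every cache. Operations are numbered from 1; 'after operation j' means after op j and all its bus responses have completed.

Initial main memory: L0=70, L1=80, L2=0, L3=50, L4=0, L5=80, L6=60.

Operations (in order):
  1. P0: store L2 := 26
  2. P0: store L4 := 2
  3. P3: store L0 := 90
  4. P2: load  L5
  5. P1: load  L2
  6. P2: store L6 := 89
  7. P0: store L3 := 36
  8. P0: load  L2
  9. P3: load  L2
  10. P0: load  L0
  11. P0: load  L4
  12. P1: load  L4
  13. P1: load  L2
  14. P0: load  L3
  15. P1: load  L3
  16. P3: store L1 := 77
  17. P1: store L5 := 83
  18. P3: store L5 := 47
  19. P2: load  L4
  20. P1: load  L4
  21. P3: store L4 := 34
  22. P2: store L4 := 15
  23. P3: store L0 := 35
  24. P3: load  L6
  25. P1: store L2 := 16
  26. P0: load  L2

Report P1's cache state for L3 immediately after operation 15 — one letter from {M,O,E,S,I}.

1. P0: store L2 := 26  bus=[BusRdX]  L2: P0=M P1=I P2=I P3=I  mem[L2]=0
2. P0: store L4 := 2  bus=[BusRdX]  L4: P0=M P1=I P2=I P3=I  mem[L4]=0
3. P3: store L0 := 90  bus=[BusRdX]  L0: P0=I P1=I P2=I P3=M  mem[L0]=70
4. P2: load  L5  bus=[BusRd]  L5: P0=I P1=I P2=E P3=I  mem[L5]=80
5. P1: load  L2  bus=[BusRd]  L2: P0=O P1=S P2=I P3=I  mem[L2]=0
6. P2: store L6 := 89  bus=[BusRdX]  L6: P0=I P1=I P2=M P3=I  mem[L6]=60
7. P0: store L3 := 36  bus=[BusRdX]  L3: P0=M P1=I P2=I P3=I  mem[L3]=50
8. P0: load  L2  bus=[-]  L2: P0=O P1=S P2=I P3=I  mem[L2]=0
9. P3: load  L2  bus=[BusRd]  L2: P0=O P1=S P2=I P3=S  mem[L2]=0
10. P0: load  L0  bus=[BusRd]  L0: P0=S P1=I P2=I P3=O  mem[L0]=70
11. P0: load  L4  bus=[-]  L4: P0=M P1=I P2=I P3=I  mem[L4]=0
12. P1: load  L4  bus=[BusRd]  L4: P0=O P1=S P2=I P3=I  mem[L4]=0
13. P1: load  L2  bus=[-]  L2: P0=O P1=S P2=I P3=S  mem[L2]=0
14. P0: load  L3  bus=[-]  L3: P0=M P1=I P2=I P3=I  mem[L3]=50
15. P1: load  L3  bus=[BusRd]  L3: P0=O P1=S P2=I P3=I  mem[L3]=50
16. P3: store L1 := 77  bus=[BusRdX]  L1: P0=I P1=I P2=I P3=M  mem[L1]=80
17. P1: store L5 := 83  bus=[BusRdX]  L5: P0=I P1=M P2=I P3=I  mem[L5]=80
18. P3: store L5 := 47  bus=[BusRdX,Flush]  L5: P0=I P1=I P2=I P3=M  mem[L5]=83
19. P2: load  L4  bus=[BusRd]  L4: P0=O P1=S P2=S P3=I  mem[L4]=0
20. P1: load  L4  bus=[-]  L4: P0=O P1=S P2=S P3=I  mem[L4]=0
21. P3: store L4 := 34  bus=[BusRdX,Flush]  L4: P0=I P1=I P2=I P3=M  mem[L4]=2
22. P2: store L4 := 15  bus=[BusRdX,Flush]  L4: P0=I P1=I P2=M P3=I  mem[L4]=34
23. P3: store L0 := 35  bus=[BusUpgr]  L0: P0=I P1=I P2=I P3=M  mem[L0]=70
24. P3: load  L6  bus=[BusRd]  L6: P0=I P1=I P2=O P3=S  mem[L6]=60
25. P1: store L2 := 16  bus=[BusUpgr,Flush]  L2: P0=I P1=M P2=I P3=I  mem[L2]=26
26. P0: load  L2  bus=[BusRd]  L2: P0=S P1=O P2=I P3=I  mem[L2]=26

state = S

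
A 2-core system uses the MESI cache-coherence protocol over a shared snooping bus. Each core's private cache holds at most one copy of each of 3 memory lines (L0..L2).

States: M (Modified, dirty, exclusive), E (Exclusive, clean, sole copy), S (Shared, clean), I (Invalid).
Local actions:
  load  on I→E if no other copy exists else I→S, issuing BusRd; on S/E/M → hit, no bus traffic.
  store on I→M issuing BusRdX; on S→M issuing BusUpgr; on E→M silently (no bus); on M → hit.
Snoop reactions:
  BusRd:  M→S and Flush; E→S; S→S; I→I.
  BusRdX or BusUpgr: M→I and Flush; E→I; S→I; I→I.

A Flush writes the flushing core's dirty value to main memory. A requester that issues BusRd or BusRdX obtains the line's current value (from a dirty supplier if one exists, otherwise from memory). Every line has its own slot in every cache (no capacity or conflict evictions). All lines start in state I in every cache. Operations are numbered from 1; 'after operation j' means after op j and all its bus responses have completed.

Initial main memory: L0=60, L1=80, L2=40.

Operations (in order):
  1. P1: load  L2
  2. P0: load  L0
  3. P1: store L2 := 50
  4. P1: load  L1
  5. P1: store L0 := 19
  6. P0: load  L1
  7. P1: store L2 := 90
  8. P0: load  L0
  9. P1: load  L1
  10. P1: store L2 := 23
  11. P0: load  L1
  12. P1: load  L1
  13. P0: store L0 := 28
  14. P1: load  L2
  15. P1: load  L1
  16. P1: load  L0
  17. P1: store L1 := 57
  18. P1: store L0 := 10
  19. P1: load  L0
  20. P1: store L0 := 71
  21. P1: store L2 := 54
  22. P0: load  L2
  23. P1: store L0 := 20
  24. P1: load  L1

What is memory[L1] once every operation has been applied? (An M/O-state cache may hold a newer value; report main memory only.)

memory[L1] = 80

step 1: P1: load  L2  ⟶  IE  (L2)  txn=BusRd  M[L2]=40
step 2: P0: load  L0  ⟶  EI  (L0)  txn=BusRd  M[L0]=60
step 3: P1: store L2 := 50  ⟶  IM  (L2)  txn=∅  M[L2]=40
step 4: P1: load  L1  ⟶  IE  (L1)  txn=BusRd  M[L1]=80
step 5: P1: store L0 := 19  ⟶  IM  (L0)  txn=BusRdX  M[L0]=60
step 6: P0: load  L1  ⟶  SS  (L1)  txn=BusRd  M[L1]=80
step 7: P1: store L2 := 90  ⟶  IM  (L2)  txn=∅  M[L2]=40
step 8: P0: load  L0  ⟶  SS  (L0)  txn=BusRd+Flush  M[L0]=19
step 9: P1: load  L1  ⟶  SS  (L1)  txn=∅  M[L1]=80
step 10: P1: store L2 := 23  ⟶  IM  (L2)  txn=∅  M[L2]=40
step 11: P0: load  L1  ⟶  SS  (L1)  txn=∅  M[L1]=80
step 12: P1: load  L1  ⟶  SS  (L1)  txn=∅  M[L1]=80
step 13: P0: store L0 := 28  ⟶  MI  (L0)  txn=BusUpgr  M[L0]=19
step 14: P1: load  L2  ⟶  IM  (L2)  txn=∅  M[L2]=40
step 15: P1: load  L1  ⟶  SS  (L1)  txn=∅  M[L1]=80
step 16: P1: load  L0  ⟶  SS  (L0)  txn=BusRd+Flush  M[L0]=28
step 17: P1: store L1 := 57  ⟶  IM  (L1)  txn=BusUpgr  M[L1]=80
step 18: P1: store L0 := 10  ⟶  IM  (L0)  txn=BusUpgr  M[L0]=28
step 19: P1: load  L0  ⟶  IM  (L0)  txn=∅  M[L0]=28
step 20: P1: store L0 := 71  ⟶  IM  (L0)  txn=∅  M[L0]=28
step 21: P1: store L2 := 54  ⟶  IM  (L2)  txn=∅  M[L2]=40
step 22: P0: load  L2  ⟶  SS  (L2)  txn=BusRd+Flush  M[L2]=54
step 23: P1: store L0 := 20  ⟶  IM  (L0)  txn=∅  M[L0]=28
step 24: P1: load  L1  ⟶  IM  (L1)  txn=∅  M[L1]=80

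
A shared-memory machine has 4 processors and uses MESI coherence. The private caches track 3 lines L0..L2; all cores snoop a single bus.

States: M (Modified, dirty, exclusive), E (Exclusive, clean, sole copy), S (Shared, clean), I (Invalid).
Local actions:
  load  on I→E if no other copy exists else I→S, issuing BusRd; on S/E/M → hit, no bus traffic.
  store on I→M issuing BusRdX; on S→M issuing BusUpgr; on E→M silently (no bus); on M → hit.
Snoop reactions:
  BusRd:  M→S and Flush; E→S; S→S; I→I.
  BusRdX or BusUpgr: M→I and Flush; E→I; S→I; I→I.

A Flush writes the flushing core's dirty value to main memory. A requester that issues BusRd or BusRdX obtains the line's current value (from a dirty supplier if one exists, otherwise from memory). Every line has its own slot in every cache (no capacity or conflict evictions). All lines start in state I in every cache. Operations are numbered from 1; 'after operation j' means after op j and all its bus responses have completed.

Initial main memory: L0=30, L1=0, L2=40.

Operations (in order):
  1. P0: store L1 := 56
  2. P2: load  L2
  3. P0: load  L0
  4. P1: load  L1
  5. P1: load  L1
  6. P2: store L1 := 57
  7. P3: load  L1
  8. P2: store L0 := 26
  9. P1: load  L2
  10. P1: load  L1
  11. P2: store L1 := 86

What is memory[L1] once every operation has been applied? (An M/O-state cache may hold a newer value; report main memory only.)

memory[L1] = 57

step 1: P0: store L1 := 56  ⟶  MIII  (L1)  txn=BusRdX  M[L1]=0
step 2: P2: load  L2  ⟶  IIEI  (L2)  txn=BusRd  M[L2]=40
step 3: P0: load  L0  ⟶  EIII  (L0)  txn=BusRd  M[L0]=30
step 4: P1: load  L1  ⟶  SSII  (L1)  txn=BusRd+Flush  M[L1]=56
step 5: P1: load  L1  ⟶  SSII  (L1)  txn=∅  M[L1]=56
step 6: P2: store L1 := 57  ⟶  IIMI  (L1)  txn=BusRdX  M[L1]=56
step 7: P3: load  L1  ⟶  IISS  (L1)  txn=BusRd+Flush  M[L1]=57
step 8: P2: store L0 := 26  ⟶  IIMI  (L0)  txn=BusRdX  M[L0]=30
step 9: P1: load  L2  ⟶  ISSI  (L2)  txn=BusRd  M[L2]=40
step 10: P1: load  L1  ⟶  ISSS  (L1)  txn=BusRd  M[L1]=57
step 11: P2: store L1 := 86  ⟶  IIMI  (L1)  txn=BusUpgr  M[L1]=57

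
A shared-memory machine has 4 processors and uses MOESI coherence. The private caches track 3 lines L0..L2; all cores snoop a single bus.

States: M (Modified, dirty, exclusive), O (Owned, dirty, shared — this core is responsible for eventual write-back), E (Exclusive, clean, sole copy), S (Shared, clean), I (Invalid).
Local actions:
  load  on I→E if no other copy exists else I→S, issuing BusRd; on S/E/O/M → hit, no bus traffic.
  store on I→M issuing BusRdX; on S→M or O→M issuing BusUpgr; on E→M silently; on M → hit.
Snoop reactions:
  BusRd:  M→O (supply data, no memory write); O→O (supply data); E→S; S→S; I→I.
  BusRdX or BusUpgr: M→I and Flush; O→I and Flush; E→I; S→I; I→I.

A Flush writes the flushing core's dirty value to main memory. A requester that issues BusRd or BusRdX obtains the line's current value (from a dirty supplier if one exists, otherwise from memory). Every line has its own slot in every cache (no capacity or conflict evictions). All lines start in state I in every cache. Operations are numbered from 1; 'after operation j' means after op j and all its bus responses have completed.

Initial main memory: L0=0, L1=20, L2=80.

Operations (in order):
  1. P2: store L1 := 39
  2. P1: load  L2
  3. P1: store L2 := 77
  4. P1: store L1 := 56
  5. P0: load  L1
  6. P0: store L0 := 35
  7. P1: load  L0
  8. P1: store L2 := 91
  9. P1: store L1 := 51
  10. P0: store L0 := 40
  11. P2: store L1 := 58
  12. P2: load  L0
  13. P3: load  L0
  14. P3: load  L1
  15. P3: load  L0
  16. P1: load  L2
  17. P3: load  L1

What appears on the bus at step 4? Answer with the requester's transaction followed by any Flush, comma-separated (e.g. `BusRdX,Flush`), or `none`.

bus = BusRdX,Flush

[1] P2: store L1 := 39 | P0:I, P1:I, P2:M(39), P3:I | bus: BusRdX
[2] P1: load  L2 | P0:I, P1:E(80), P2:I, P3:I | bus: BusRd
[3] P1: store L2 := 77 | P0:I, P1:M(77), P2:I, P3:I | bus: none
[4] P1: store L1 := 56 | P0:I, P1:M(56), P2:I, P3:I | bus: BusRdX,Flush
[5] P0: load  L1 | P0:S(56), P1:O(56), P2:I, P3:I | bus: BusRd
[6] P0: store L0 := 35 | P0:M(35), P1:I, P2:I, P3:I | bus: BusRdX
[7] P1: load  L0 | P0:O(35), P1:S(35), P2:I, P3:I | bus: BusRd
[8] P1: store L2 := 91 | P0:I, P1:M(91), P2:I, P3:I | bus: none
[9] P1: store L1 := 51 | P0:I, P1:M(51), P2:I, P3:I | bus: BusUpgr
[10] P0: store L0 := 40 | P0:M(40), P1:I, P2:I, P3:I | bus: BusUpgr
[11] P2: store L1 := 58 | P0:I, P1:I, P2:M(58), P3:I | bus: BusRdX,Flush
[12] P2: load  L0 | P0:O(40), P1:I, P2:S(40), P3:I | bus: BusRd
[13] P3: load  L0 | P0:O(40), P1:I, P2:S(40), P3:S(40) | bus: BusRd
[14] P3: load  L1 | P0:I, P1:I, P2:O(58), P3:S(58) | bus: BusRd
[15] P3: load  L0 | P0:O(40), P1:I, P2:S(40), P3:S(40) | bus: none
[16] P1: load  L2 | P0:I, P1:M(91), P2:I, P3:I | bus: none
[17] P3: load  L1 | P0:I, P1:I, P2:O(58), P3:S(58) | bus: none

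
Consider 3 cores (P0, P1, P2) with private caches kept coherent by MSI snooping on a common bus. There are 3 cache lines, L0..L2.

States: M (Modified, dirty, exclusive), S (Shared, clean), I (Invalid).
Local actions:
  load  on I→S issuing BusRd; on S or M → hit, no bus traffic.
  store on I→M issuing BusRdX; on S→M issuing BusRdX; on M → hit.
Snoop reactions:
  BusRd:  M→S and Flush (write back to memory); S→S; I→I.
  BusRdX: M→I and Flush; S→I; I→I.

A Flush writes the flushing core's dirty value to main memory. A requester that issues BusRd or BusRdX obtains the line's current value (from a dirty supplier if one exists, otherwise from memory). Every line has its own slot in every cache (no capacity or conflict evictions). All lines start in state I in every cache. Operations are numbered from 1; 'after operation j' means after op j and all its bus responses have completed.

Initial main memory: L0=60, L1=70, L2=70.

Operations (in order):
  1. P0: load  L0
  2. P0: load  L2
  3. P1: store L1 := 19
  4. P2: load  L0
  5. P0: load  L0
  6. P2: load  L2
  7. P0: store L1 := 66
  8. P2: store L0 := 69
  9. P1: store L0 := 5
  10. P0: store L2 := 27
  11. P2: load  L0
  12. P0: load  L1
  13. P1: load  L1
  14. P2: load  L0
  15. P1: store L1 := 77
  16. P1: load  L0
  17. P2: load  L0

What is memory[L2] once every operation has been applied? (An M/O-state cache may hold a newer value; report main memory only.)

memory[L2] = 70

step 1: P0: load  L0  ⟶  SII  (L0)  txn=BusRd  M[L0]=60
step 2: P0: load  L2  ⟶  SII  (L2)  txn=BusRd  M[L2]=70
step 3: P1: store L1 := 19  ⟶  IMI  (L1)  txn=BusRdX  M[L1]=70
step 4: P2: load  L0  ⟶  SIS  (L0)  txn=BusRd  M[L0]=60
step 5: P0: load  L0  ⟶  SIS  (L0)  txn=∅  M[L0]=60
step 6: P2: load  L2  ⟶  SIS  (L2)  txn=BusRd  M[L2]=70
step 7: P0: store L1 := 66  ⟶  MII  (L1)  txn=BusRdX+Flush  M[L1]=19
step 8: P2: store L0 := 69  ⟶  IIM  (L0)  txn=BusRdX  M[L0]=60
step 9: P1: store L0 := 5  ⟶  IMI  (L0)  txn=BusRdX+Flush  M[L0]=69
step 10: P0: store L2 := 27  ⟶  MII  (L2)  txn=BusRdX  M[L2]=70
step 11: P2: load  L0  ⟶  ISS  (L0)  txn=BusRd+Flush  M[L0]=5
step 12: P0: load  L1  ⟶  MII  (L1)  txn=∅  M[L1]=19
step 13: P1: load  L1  ⟶  SSI  (L1)  txn=BusRd+Flush  M[L1]=66
step 14: P2: load  L0  ⟶  ISS  (L0)  txn=∅  M[L0]=5
step 15: P1: store L1 := 77  ⟶  IMI  (L1)  txn=BusRdX  M[L1]=66
step 16: P1: load  L0  ⟶  ISS  (L0)  txn=∅  M[L0]=5
step 17: P2: load  L0  ⟶  ISS  (L0)  txn=∅  M[L0]=5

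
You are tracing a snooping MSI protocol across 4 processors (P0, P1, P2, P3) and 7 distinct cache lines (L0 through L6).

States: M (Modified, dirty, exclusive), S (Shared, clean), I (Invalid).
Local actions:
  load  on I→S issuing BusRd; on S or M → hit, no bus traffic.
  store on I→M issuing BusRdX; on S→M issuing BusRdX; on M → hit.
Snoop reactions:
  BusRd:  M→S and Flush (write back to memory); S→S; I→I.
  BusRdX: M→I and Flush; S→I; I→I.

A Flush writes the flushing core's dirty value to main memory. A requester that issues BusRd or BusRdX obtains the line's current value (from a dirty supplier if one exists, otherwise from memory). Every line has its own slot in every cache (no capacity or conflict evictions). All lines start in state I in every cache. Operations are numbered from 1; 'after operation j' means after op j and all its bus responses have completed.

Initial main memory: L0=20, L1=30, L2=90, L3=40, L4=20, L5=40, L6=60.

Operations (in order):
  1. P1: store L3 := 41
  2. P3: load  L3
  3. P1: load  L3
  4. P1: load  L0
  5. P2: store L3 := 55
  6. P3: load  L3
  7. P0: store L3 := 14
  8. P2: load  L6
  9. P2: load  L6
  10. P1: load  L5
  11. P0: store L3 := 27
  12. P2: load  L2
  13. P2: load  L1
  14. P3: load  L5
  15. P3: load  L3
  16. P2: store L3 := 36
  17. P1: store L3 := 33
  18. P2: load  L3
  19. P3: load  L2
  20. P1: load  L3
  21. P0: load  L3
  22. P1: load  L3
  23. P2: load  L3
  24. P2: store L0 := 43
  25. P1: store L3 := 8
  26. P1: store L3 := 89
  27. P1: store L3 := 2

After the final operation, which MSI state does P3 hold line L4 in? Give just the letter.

state = I

step 1: P1: store L3 := 41  ⟶  IMII  (L3)  txn=BusRdX  M[L3]=40
step 2: P3: load  L3  ⟶  ISIS  (L3)  txn=BusRd+Flush  M[L3]=41
step 3: P1: load  L3  ⟶  ISIS  (L3)  txn=∅  M[L3]=41
step 4: P1: load  L0  ⟶  ISII  (L0)  txn=BusRd  M[L0]=20
step 5: P2: store L3 := 55  ⟶  IIMI  (L3)  txn=BusRdX  M[L3]=41
step 6: P3: load  L3  ⟶  IISS  (L3)  txn=BusRd+Flush  M[L3]=55
step 7: P0: store L3 := 14  ⟶  MIII  (L3)  txn=BusRdX  M[L3]=55
step 8: P2: load  L6  ⟶  IISI  (L6)  txn=BusRd  M[L6]=60
step 9: P2: load  L6  ⟶  IISI  (L6)  txn=∅  M[L6]=60
step 10: P1: load  L5  ⟶  ISII  (L5)  txn=BusRd  M[L5]=40
step 11: P0: store L3 := 27  ⟶  MIII  (L3)  txn=∅  M[L3]=55
step 12: P2: load  L2  ⟶  IISI  (L2)  txn=BusRd  M[L2]=90
step 13: P2: load  L1  ⟶  IISI  (L1)  txn=BusRd  M[L1]=30
step 14: P3: load  L5  ⟶  ISIS  (L5)  txn=BusRd  M[L5]=40
step 15: P3: load  L3  ⟶  SIIS  (L3)  txn=BusRd+Flush  M[L3]=27
step 16: P2: store L3 := 36  ⟶  IIMI  (L3)  txn=BusRdX  M[L3]=27
step 17: P1: store L3 := 33  ⟶  IMII  (L3)  txn=BusRdX+Flush  M[L3]=36
step 18: P2: load  L3  ⟶  ISSI  (L3)  txn=BusRd+Flush  M[L3]=33
step 19: P3: load  L2  ⟶  IISS  (L2)  txn=BusRd  M[L2]=90
step 20: P1: load  L3  ⟶  ISSI  (L3)  txn=∅  M[L3]=33
step 21: P0: load  L3  ⟶  SSSI  (L3)  txn=BusRd  M[L3]=33
step 22: P1: load  L3  ⟶  SSSI  (L3)  txn=∅  M[L3]=33
step 23: P2: load  L3  ⟶  SSSI  (L3)  txn=∅  M[L3]=33
step 24: P2: store L0 := 43  ⟶  IIMI  (L0)  txn=BusRdX  M[L0]=20
step 25: P1: store L3 := 8  ⟶  IMII  (L3)  txn=BusRdX  M[L3]=33
step 26: P1: store L3 := 89  ⟶  IMII  (L3)  txn=∅  M[L3]=33
step 27: P1: store L3 := 2  ⟶  IMII  (L3)  txn=∅  M[L3]=33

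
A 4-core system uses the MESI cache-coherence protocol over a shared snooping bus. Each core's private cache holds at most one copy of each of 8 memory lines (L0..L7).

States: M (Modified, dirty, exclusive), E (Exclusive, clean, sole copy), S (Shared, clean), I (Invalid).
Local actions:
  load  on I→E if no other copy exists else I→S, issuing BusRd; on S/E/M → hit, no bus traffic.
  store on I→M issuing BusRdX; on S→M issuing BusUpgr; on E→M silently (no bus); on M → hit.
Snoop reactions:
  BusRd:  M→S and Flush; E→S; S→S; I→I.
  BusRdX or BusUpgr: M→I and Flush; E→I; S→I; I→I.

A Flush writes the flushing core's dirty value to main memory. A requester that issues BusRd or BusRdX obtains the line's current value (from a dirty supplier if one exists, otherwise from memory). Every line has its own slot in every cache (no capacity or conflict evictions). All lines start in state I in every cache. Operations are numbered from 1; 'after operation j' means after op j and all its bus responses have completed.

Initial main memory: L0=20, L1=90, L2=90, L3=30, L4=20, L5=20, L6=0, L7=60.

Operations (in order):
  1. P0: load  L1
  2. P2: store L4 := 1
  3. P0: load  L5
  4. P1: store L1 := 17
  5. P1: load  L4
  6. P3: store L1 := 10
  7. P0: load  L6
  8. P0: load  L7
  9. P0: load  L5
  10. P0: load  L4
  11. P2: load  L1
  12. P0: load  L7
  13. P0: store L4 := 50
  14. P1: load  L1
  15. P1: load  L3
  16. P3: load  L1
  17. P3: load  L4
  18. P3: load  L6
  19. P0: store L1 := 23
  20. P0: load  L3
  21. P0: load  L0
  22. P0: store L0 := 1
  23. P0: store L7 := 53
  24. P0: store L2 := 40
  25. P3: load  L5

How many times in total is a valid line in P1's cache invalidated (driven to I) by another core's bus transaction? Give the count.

invalidations = 3

[1] P0: load  L1 | P0:E(90), P1:I, P2:I, P3:I | bus: BusRd
[2] P2: store L4 := 1 | P0:I, P1:I, P2:M(1), P3:I | bus: BusRdX
[3] P0: load  L5 | P0:E(20), P1:I, P2:I, P3:I | bus: BusRd
[4] P1: store L1 := 17 | P0:I, P1:M(17), P2:I, P3:I | bus: BusRdX
[5] P1: load  L4 | P0:I, P1:S(1), P2:S(1), P3:I | bus: BusRd,Flush
[6] P3: store L1 := 10 | P0:I, P1:I, P2:I, P3:M(10) | bus: BusRdX,Flush
[7] P0: load  L6 | P0:E(0), P1:I, P2:I, P3:I | bus: BusRd
[8] P0: load  L7 | P0:E(60), P1:I, P2:I, P3:I | bus: BusRd
[9] P0: load  L5 | P0:E(20), P1:I, P2:I, P3:I | bus: none
[10] P0: load  L4 | P0:S(1), P1:S(1), P2:S(1), P3:I | bus: BusRd
[11] P2: load  L1 | P0:I, P1:I, P2:S(10), P3:S(10) | bus: BusRd,Flush
[12] P0: load  L7 | P0:E(60), P1:I, P2:I, P3:I | bus: none
[13] P0: store L4 := 50 | P0:M(50), P1:I, P2:I, P3:I | bus: BusUpgr
[14] P1: load  L1 | P0:I, P1:S(10), P2:S(10), P3:S(10) | bus: BusRd
[15] P1: load  L3 | P0:I, P1:E(30), P2:I, P3:I | bus: BusRd
[16] P3: load  L1 | P0:I, P1:S(10), P2:S(10), P3:S(10) | bus: none
[17] P3: load  L4 | P0:S(50), P1:I, P2:I, P3:S(50) | bus: BusRd,Flush
[18] P3: load  L6 | P0:S(0), P1:I, P2:I, P3:S(0) | bus: BusRd
[19] P0: store L1 := 23 | P0:M(23), P1:I, P2:I, P3:I | bus: BusRdX
[20] P0: load  L3 | P0:S(30), P1:S(30), P2:I, P3:I | bus: BusRd
[21] P0: load  L0 | P0:E(20), P1:I, P2:I, P3:I | bus: BusRd
[22] P0: store L0 := 1 | P0:M(1), P1:I, P2:I, P3:I | bus: none
[23] P0: store L7 := 53 | P0:M(53), P1:I, P2:I, P3:I | bus: none
[24] P0: store L2 := 40 | P0:M(40), P1:I, P2:I, P3:I | bus: BusRdX
[25] P3: load  L5 | P0:S(20), P1:I, P2:I, P3:S(20) | bus: BusRd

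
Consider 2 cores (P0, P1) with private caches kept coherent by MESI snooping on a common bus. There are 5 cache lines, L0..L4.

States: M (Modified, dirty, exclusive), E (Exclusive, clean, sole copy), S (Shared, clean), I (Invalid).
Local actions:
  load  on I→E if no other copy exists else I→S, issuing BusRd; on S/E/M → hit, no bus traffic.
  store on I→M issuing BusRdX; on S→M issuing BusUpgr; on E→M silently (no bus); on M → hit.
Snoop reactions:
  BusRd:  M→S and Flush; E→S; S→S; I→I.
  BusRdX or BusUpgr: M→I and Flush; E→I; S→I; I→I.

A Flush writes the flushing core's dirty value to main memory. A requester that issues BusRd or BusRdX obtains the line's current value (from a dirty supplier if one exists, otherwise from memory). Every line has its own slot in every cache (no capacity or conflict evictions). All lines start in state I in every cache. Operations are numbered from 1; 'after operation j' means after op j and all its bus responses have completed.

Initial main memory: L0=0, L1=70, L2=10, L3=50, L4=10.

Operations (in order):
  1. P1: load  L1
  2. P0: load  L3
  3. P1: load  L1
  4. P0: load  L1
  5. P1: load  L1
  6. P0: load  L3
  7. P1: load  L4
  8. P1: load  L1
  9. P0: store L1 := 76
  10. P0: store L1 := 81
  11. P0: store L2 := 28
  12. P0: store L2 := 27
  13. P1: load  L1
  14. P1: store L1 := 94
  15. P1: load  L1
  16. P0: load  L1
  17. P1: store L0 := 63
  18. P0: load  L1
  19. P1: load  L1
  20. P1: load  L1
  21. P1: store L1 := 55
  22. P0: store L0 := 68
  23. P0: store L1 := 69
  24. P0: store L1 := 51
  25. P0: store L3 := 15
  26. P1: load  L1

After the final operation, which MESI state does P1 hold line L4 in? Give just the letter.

1. P1: load  L1  bus=[BusRd]  L1: P0=I P1=E  mem[L1]=70
2. P0: load  L3  bus=[BusRd]  L3: P0=E P1=I  mem[L3]=50
3. P1: load  L1  bus=[-]  L1: P0=I P1=E  mem[L1]=70
4. P0: load  L1  bus=[BusRd]  L1: P0=S P1=S  mem[L1]=70
5. P1: load  L1  bus=[-]  L1: P0=S P1=S  mem[L1]=70
6. P0: load  L3  bus=[-]  L3: P0=E P1=I  mem[L3]=50
7. P1: load  L4  bus=[BusRd]  L4: P0=I P1=E  mem[L4]=10
8. P1: load  L1  bus=[-]  L1: P0=S P1=S  mem[L1]=70
9. P0: store L1 := 76  bus=[BusUpgr]  L1: P0=M P1=I  mem[L1]=70
10. P0: store L1 := 81  bus=[-]  L1: P0=M P1=I  mem[L1]=70
11. P0: store L2 := 28  bus=[BusRdX]  L2: P0=M P1=I  mem[L2]=10
12. P0: store L2 := 27  bus=[-]  L2: P0=M P1=I  mem[L2]=10
13. P1: load  L1  bus=[BusRd,Flush]  L1: P0=S P1=S  mem[L1]=81
14. P1: store L1 := 94  bus=[BusUpgr]  L1: P0=I P1=M  mem[L1]=81
15. P1: load  L1  bus=[-]  L1: P0=I P1=M  mem[L1]=81
16. P0: load  L1  bus=[BusRd,Flush]  L1: P0=S P1=S  mem[L1]=94
17. P1: store L0 := 63  bus=[BusRdX]  L0: P0=I P1=M  mem[L0]=0
18. P0: load  L1  bus=[-]  L1: P0=S P1=S  mem[L1]=94
19. P1: load  L1  bus=[-]  L1: P0=S P1=S  mem[L1]=94
20. P1: load  L1  bus=[-]  L1: P0=S P1=S  mem[L1]=94
21. P1: store L1 := 55  bus=[BusUpgr]  L1: P0=I P1=M  mem[L1]=94
22. P0: store L0 := 68  bus=[BusRdX,Flush]  L0: P0=M P1=I  mem[L0]=63
23. P0: store L1 := 69  bus=[BusRdX,Flush]  L1: P0=M P1=I  mem[L1]=55
24. P0: store L1 := 51  bus=[-]  L1: P0=M P1=I  mem[L1]=55
25. P0: store L3 := 15  bus=[-]  L3: P0=M P1=I  mem[L3]=50
26. P1: load  L1  bus=[BusRd,Flush]  L1: P0=S P1=S  mem[L1]=51

state = E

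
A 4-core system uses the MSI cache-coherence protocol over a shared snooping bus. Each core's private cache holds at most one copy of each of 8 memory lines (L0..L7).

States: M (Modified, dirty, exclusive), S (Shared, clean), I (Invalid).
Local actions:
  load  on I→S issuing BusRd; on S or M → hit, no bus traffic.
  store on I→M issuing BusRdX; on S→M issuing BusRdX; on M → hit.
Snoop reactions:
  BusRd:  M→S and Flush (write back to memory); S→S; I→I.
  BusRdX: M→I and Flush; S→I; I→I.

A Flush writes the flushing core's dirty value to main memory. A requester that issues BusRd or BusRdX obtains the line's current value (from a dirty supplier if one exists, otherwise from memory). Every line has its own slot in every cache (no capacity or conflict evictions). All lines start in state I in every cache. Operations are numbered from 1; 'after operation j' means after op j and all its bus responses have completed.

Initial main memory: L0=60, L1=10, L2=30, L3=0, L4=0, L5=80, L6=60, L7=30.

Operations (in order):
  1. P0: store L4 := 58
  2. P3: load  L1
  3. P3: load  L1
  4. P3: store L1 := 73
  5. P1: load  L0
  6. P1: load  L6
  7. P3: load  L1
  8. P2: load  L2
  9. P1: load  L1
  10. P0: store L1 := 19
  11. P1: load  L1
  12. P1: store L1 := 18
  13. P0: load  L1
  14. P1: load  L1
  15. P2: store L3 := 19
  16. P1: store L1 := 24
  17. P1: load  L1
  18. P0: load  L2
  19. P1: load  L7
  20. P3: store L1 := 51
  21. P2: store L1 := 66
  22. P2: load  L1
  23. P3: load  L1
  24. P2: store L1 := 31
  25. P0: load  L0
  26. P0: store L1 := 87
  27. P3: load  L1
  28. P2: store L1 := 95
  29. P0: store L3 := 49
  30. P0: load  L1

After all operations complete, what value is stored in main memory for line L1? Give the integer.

memory[L1] = 95

  op1 P0: store L4 := 58 → M/I/I/I on L4; bus BusRdX; mem=0
  op2 P3: load  L1 → I/I/I/S on L1; bus BusRd; mem=10
  op3 P3: load  L1 → I/I/I/S on L1; bus (none); mem=10
  op4 P3: store L1 := 73 → I/I/I/M on L1; bus BusRdX; mem=10
  op5 P1: load  L0 → I/S/I/I on L0; bus BusRd; mem=60
  op6 P1: load  L6 → I/S/I/I on L6; bus BusRd; mem=60
  op7 P3: load  L1 → I/I/I/M on L1; bus (none); mem=10
  op8 P2: load  L2 → I/I/S/I on L2; bus BusRd; mem=30
  op9 P1: load  L1 → I/S/I/S on L1; bus BusRd Flush; mem=73
  op10 P0: store L1 := 19 → M/I/I/I on L1; bus BusRdX; mem=73
  op11 P1: load  L1 → S/S/I/I on L1; bus BusRd Flush; mem=19
  op12 P1: store L1 := 18 → I/M/I/I on L1; bus BusRdX; mem=19
  op13 P0: load  L1 → S/S/I/I on L1; bus BusRd Flush; mem=18
  op14 P1: load  L1 → S/S/I/I on L1; bus (none); mem=18
  op15 P2: store L3 := 19 → I/I/M/I on L3; bus BusRdX; mem=0
  op16 P1: store L1 := 24 → I/M/I/I on L1; bus BusRdX; mem=18
  op17 P1: load  L1 → I/M/I/I on L1; bus (none); mem=18
  op18 P0: load  L2 → S/I/S/I on L2; bus BusRd; mem=30
  op19 P1: load  L7 → I/S/I/I on L7; bus BusRd; mem=30
  op20 P3: store L1 := 51 → I/I/I/M on L1; bus BusRdX Flush; mem=24
  op21 P2: store L1 := 66 → I/I/M/I on L1; bus BusRdX Flush; mem=51
  op22 P2: load  L1 → I/I/M/I on L1; bus (none); mem=51
  op23 P3: load  L1 → I/I/S/S on L1; bus BusRd Flush; mem=66
  op24 P2: store L1 := 31 → I/I/M/I on L1; bus BusRdX; mem=66
  op25 P0: load  L0 → S/S/I/I on L0; bus BusRd; mem=60
  op26 P0: store L1 := 87 → M/I/I/I on L1; bus BusRdX Flush; mem=31
  op27 P3: load  L1 → S/I/I/S on L1; bus BusRd Flush; mem=87
  op28 P2: store L1 := 95 → I/I/M/I on L1; bus BusRdX; mem=87
  op29 P0: store L3 := 49 → M/I/I/I on L3; bus BusRdX Flush; mem=19
  op30 P0: load  L1 → S/I/S/I on L1; bus BusRd Flush; mem=95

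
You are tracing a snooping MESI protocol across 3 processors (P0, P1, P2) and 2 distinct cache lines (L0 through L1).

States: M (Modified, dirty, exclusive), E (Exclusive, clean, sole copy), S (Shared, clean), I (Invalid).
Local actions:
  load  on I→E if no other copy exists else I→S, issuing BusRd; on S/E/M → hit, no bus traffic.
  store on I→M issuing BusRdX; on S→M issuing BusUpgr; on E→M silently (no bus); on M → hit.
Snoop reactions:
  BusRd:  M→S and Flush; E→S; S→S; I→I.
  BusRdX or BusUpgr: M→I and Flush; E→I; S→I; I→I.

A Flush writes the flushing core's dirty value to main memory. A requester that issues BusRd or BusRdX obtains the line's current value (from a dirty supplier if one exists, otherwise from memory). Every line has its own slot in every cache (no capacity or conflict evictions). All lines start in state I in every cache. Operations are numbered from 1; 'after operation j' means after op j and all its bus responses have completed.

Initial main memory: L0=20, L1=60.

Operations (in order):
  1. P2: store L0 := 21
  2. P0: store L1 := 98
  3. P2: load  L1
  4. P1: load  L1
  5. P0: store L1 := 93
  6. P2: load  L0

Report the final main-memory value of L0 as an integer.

  op1 P2: store L0 := 21 → I/I/M on L0; bus BusRdX; mem=20
  op2 P0: store L1 := 98 → M/I/I on L1; bus BusRdX; mem=60
  op3 P2: load  L1 → S/I/S on L1; bus BusRd Flush; mem=98
  op4 P1: load  L1 → S/S/S on L1; bus BusRd; mem=98
  op5 P0: store L1 := 93 → M/I/I on L1; bus BusUpgr; mem=98
  op6 P2: load  L0 → I/I/M on L0; bus (none); mem=20

memory[L0] = 20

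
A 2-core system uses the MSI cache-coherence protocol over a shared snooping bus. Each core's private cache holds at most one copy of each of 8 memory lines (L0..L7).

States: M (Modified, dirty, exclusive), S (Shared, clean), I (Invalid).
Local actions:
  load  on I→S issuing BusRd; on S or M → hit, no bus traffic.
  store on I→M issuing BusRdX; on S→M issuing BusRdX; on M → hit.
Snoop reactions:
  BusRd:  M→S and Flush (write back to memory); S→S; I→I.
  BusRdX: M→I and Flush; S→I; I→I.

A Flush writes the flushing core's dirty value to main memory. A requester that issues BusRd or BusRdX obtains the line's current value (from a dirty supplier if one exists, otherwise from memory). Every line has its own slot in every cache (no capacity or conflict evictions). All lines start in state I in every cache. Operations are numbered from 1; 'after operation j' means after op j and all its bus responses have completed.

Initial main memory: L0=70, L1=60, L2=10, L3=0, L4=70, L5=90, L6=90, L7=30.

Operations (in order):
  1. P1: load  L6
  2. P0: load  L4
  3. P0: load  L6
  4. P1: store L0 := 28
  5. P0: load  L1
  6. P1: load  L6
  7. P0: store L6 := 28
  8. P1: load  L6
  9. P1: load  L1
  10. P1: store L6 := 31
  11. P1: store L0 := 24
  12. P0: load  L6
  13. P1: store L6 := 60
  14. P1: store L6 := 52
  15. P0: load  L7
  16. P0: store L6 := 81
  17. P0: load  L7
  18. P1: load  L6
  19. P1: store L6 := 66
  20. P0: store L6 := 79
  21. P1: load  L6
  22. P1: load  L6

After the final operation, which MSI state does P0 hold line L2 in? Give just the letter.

state = I

[1] P1: load  L6 | P0:I, P1:S(90) | bus: BusRd
[2] P0: load  L4 | P0:S(70), P1:I | bus: BusRd
[3] P0: load  L6 | P0:S(90), P1:S(90) | bus: BusRd
[4] P1: store L0 := 28 | P0:I, P1:M(28) | bus: BusRdX
[5] P0: load  L1 | P0:S(60), P1:I | bus: BusRd
[6] P1: load  L6 | P0:S(90), P1:S(90) | bus: none
[7] P0: store L6 := 28 | P0:M(28), P1:I | bus: BusRdX
[8] P1: load  L6 | P0:S(28), P1:S(28) | bus: BusRd,Flush
[9] P1: load  L1 | P0:S(60), P1:S(60) | bus: BusRd
[10] P1: store L6 := 31 | P0:I, P1:M(31) | bus: BusRdX
[11] P1: store L0 := 24 | P0:I, P1:M(24) | bus: none
[12] P0: load  L6 | P0:S(31), P1:S(31) | bus: BusRd,Flush
[13] P1: store L6 := 60 | P0:I, P1:M(60) | bus: BusRdX
[14] P1: store L6 := 52 | P0:I, P1:M(52) | bus: none
[15] P0: load  L7 | P0:S(30), P1:I | bus: BusRd
[16] P0: store L6 := 81 | P0:M(81), P1:I | bus: BusRdX,Flush
[17] P0: load  L7 | P0:S(30), P1:I | bus: none
[18] P1: load  L6 | P0:S(81), P1:S(81) | bus: BusRd,Flush
[19] P1: store L6 := 66 | P0:I, P1:M(66) | bus: BusRdX
[20] P0: store L6 := 79 | P0:M(79), P1:I | bus: BusRdX,Flush
[21] P1: load  L6 | P0:S(79), P1:S(79) | bus: BusRd,Flush
[22] P1: load  L6 | P0:S(79), P1:S(79) | bus: none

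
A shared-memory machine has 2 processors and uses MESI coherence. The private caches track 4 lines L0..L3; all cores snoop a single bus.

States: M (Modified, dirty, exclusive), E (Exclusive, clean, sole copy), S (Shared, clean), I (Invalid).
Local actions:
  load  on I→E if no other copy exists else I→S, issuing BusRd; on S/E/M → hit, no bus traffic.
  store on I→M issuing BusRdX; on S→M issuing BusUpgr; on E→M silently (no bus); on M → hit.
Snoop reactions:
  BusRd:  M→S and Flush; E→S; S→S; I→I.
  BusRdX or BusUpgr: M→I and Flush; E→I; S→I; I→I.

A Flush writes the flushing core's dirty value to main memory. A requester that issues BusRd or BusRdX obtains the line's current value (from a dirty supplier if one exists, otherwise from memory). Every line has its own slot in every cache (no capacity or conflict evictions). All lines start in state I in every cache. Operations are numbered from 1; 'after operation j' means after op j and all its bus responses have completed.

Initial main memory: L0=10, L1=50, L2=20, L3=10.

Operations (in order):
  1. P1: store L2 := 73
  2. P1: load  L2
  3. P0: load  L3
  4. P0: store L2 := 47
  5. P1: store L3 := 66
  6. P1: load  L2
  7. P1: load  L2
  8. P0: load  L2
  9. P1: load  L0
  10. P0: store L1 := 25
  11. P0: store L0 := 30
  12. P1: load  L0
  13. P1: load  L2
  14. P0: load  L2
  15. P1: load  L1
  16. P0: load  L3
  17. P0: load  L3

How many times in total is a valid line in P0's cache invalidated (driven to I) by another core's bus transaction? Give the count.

invalidations = 1

1. P1: store L2 := 73  bus=[BusRdX]  L2: P0=I P1=M  mem[L2]=20
2. P1: load  L2  bus=[-]  L2: P0=I P1=M  mem[L2]=20
3. P0: load  L3  bus=[BusRd]  L3: P0=E P1=I  mem[L3]=10
4. P0: store L2 := 47  bus=[BusRdX,Flush]  L2: P0=M P1=I  mem[L2]=73
5. P1: store L3 := 66  bus=[BusRdX]  L3: P0=I P1=M  mem[L3]=10
6. P1: load  L2  bus=[BusRd,Flush]  L2: P0=S P1=S  mem[L2]=47
7. P1: load  L2  bus=[-]  L2: P0=S P1=S  mem[L2]=47
8. P0: load  L2  bus=[-]  L2: P0=S P1=S  mem[L2]=47
9. P1: load  L0  bus=[BusRd]  L0: P0=I P1=E  mem[L0]=10
10. P0: store L1 := 25  bus=[BusRdX]  L1: P0=M P1=I  mem[L1]=50
11. P0: store L0 := 30  bus=[BusRdX]  L0: P0=M P1=I  mem[L0]=10
12. P1: load  L0  bus=[BusRd,Flush]  L0: P0=S P1=S  mem[L0]=30
13. P1: load  L2  bus=[-]  L2: P0=S P1=S  mem[L2]=47
14. P0: load  L2  bus=[-]  L2: P0=S P1=S  mem[L2]=47
15. P1: load  L1  bus=[BusRd,Flush]  L1: P0=S P1=S  mem[L1]=25
16. P0: load  L3  bus=[BusRd,Flush]  L3: P0=S P1=S  mem[L3]=66
17. P0: load  L3  bus=[-]  L3: P0=S P1=S  mem[L3]=66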